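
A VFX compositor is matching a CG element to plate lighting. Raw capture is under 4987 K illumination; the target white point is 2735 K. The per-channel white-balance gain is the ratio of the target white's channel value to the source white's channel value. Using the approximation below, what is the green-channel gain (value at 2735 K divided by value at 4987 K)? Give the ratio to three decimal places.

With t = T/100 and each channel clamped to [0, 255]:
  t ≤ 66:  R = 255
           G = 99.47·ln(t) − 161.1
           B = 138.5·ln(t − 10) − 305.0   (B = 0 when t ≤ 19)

0.738

At 4987 K (t = 49.87):
  G = 99.47·ln 49.87 − 161.1 = 99.47·3.9094 − 161.1 = 227.770.
At 2735 K (t = 27.35):
  G = 99.47·ln 27.35 − 161.1 = 99.47·3.3087 − 161.1 = 168.018.
Gain = 168.018 / 227.770 = 0.7377 → 0.738.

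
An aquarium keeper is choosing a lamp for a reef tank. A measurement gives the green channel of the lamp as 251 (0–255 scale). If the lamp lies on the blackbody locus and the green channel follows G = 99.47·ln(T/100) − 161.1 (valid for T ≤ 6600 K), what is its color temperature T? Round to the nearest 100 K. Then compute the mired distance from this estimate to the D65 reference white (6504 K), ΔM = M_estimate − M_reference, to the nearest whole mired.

ln t = (251 + 161.1) / 99.47 = 4.1430.
t = e^4.1430 = 62.989.
T = 100·t = 6299 K → 6300 K to the nearest 100 K.
M_estimate = 10⁶/6300 = 158.73; M_reference = 10⁶/6504 = 153.75.
ΔM = 158.73 − 153.75 = 4.98 → +5 mireds.

+5 mireds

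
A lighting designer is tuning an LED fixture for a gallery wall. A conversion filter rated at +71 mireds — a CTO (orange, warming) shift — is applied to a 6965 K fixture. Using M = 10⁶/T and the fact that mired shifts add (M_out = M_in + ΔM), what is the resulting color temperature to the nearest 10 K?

M_in = 10⁶/6965 = 143.58 mireds.
M_out = 143.58 + (+71) = 214.58 mireds.
T_out = 10⁶/214.58 = 4660.4 K → 4660 K.

4660 K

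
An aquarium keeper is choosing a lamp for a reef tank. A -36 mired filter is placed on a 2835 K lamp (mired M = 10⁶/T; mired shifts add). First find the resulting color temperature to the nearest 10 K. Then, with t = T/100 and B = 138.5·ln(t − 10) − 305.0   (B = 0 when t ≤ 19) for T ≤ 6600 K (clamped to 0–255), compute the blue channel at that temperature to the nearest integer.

121

M_in = 10⁶/2835 = 352.73; M_out = 352.73 + (-36) = 316.73.
T_out = 10⁶/316.73 = 3157.2 K → 3160 K; t = 31.6.
B = 138.5·ln(31.6 − 10) − 305.0 = 138.5·ln 21.6 − 305.0 = 138.5·3.0727 − 305.0 = 120.568.
Rounded: 121.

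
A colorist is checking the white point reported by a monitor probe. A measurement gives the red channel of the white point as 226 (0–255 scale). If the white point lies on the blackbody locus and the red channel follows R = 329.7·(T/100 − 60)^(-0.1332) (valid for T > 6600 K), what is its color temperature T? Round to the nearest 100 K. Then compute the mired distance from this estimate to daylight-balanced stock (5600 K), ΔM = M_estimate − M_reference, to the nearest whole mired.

(t − 60)^(-0.1332) = 226/329.7 = 0.68547.
t − 60 = 0.68547^(1/-0.1332) = 0.68547^(-7.508) = 17.034, so t = 77.034.
T = 100·t = 7703 K → 7700 K to the nearest 100 K.
M_estimate = 10⁶/7700 = 129.87; M_reference = 10⁶/5600 = 178.57.
ΔM = 129.87 − 178.57 = -48.70 → -49 mireds.

-49 mireds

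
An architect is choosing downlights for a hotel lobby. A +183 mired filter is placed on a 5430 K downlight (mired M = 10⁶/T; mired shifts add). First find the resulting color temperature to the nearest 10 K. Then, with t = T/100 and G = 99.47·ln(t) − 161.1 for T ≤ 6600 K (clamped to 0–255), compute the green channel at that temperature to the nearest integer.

167

M_in = 10⁶/5430 = 184.16; M_out = 184.16 + (+183) = 367.16.
T_out = 10⁶/367.16 = 2723.6 K → 2720 K; t = 27.2.
G = 99.47·ln 27.2 − 161.1 = 99.47·3.3032 − 161.1 = 167.471.
Rounded: 167.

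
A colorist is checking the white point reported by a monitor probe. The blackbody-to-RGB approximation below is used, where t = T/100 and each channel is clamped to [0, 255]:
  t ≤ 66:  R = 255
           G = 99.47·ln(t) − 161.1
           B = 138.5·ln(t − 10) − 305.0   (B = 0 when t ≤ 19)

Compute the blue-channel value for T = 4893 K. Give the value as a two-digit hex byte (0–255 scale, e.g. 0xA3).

t = 4893/100 = 48.93; the t ≤ 66 branch applies.
B = 138.5·ln(48.93 − 10) − 305.0 = 138.5·ln 38.93 − 305.0 = 138.5·3.6618 − 305.0 = 202.154.
Rounded: 202; in hex, 0xCA.

0xCA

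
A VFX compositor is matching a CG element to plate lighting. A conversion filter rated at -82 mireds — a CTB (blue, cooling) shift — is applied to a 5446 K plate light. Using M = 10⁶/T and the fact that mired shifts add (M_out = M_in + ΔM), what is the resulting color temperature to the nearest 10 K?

M_in = 10⁶/5446 = 183.62 mireds.
M_out = 183.62 + (-82) = 101.62 mireds.
T_out = 10⁶/101.62 = 9840.5 K → 9840 K.

9840 K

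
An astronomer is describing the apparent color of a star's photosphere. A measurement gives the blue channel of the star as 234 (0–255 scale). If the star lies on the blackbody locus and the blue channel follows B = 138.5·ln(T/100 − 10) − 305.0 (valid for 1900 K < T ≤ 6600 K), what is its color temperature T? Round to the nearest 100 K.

5900 K

ln(t − 10) = (234 + 305.0) / 138.5 = 3.8917.
t − 10 = e^3.8917 = 48.994, so t = 58.994.
T = 100·t = 5899 K → 5900 K to the nearest 100 K.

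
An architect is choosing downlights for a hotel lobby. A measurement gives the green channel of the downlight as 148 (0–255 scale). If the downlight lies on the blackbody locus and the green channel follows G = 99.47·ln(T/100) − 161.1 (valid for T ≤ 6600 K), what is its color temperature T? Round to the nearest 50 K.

2250 K

ln t = (148 + 161.1) / 99.47 = 3.1075.
t = e^3.1075 = 22.364.
T = 100·t = 2236 K → 2250 K to the nearest 50 K.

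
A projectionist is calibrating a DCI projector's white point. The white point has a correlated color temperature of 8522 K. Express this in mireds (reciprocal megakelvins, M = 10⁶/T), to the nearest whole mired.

M = 10⁶ / 8522 = 117.343 → 117 mireds.

117 mireds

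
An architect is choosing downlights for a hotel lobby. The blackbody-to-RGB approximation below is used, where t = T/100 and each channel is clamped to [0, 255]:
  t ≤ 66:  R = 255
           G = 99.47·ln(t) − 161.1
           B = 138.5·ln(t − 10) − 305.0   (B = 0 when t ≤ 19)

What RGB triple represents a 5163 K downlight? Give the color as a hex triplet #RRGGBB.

t = 5163/100 = 51.63; the t ≤ 66 branch applies.
R = 255 by definition for t ≤ 66.
G = 99.47·ln 51.63 − 161.1 = 99.47·3.9441 − 161.1 = 231.220.
B = 138.5·ln(51.63 − 10) − 305.0 = 138.5·ln 41.63 − 305.0 = 138.5·3.7288 − 305.0 = 211.442.
Rounded: (255, 231, 211).
In hex: #FFE7D3.

#FFE7D3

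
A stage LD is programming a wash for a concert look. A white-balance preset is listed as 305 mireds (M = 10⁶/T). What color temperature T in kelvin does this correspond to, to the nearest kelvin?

T = 10⁶ / 305 = 3278.69 K → 3279 K.

3279 K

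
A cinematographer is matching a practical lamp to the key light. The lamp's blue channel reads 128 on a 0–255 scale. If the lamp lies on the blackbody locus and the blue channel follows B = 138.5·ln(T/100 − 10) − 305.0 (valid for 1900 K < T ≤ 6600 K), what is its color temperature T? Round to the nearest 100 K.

3300 K

ln(t − 10) = (128 + 305.0) / 138.5 = 3.1264.
t − 10 = e^3.1264 = 22.791, so t = 32.791.
T = 100·t = 3279 K → 3300 K to the nearest 100 K.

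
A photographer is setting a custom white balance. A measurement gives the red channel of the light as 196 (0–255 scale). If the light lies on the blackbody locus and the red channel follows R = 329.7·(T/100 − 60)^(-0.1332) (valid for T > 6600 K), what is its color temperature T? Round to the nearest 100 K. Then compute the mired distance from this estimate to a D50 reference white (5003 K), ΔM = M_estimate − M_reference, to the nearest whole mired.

-109 mireds

(t − 60)^(-0.1332) = 196/329.7 = 0.59448.
t − 60 = 0.59448^(1/-0.1332) = 0.59448^(-7.508) = 49.621, so t = 109.621.
T = 100·t = 10962 K → 11000 K to the nearest 100 K.
M_estimate = 10⁶/11000 = 90.91; M_reference = 10⁶/5003 = 199.88.
ΔM = 90.91 − 199.88 = -108.97 → -109 mireds.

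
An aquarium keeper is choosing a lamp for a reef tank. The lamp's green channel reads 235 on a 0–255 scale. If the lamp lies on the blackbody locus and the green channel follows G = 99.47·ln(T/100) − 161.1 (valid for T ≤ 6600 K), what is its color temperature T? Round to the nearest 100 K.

5400 K

ln t = (235 + 161.1) / 99.47 = 3.9821.
t = e^3.9821 = 53.630.
T = 100·t = 5363 K → 5400 K to the nearest 100 K.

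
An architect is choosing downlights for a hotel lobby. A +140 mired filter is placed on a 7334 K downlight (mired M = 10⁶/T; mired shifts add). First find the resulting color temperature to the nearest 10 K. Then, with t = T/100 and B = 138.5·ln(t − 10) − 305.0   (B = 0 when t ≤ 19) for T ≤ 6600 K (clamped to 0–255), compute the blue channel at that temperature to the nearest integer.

M_in = 10⁶/7334 = 136.35; M_out = 136.35 + (+140) = 276.35.
T_out = 10⁶/276.35 = 3618.6 K → 3620 K; t = 36.2.
B = 138.5·ln(36.2 − 10) − 305.0 = 138.5·ln 26.2 − 305.0 = 138.5·3.2658 − 305.0 = 147.308.
Rounded: 147.

147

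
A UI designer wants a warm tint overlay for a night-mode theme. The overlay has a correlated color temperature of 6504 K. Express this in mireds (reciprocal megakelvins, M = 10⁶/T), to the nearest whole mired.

M = 10⁶ / 6504 = 153.752 → 154 mireds.

154 mireds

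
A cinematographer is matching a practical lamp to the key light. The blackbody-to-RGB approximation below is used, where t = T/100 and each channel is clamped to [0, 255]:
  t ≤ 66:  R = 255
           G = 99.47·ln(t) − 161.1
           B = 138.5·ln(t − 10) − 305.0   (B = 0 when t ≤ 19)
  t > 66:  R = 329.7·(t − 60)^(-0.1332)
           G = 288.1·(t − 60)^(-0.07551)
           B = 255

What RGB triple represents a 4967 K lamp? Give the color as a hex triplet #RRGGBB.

#FFE3CD

t = 4967/100 = 49.67; the t ≤ 66 branch applies.
R = 255 by definition for t ≤ 66.
G = 99.47·ln 49.67 − 161.1 = 99.47·3.9054 − 161.1 = 227.370.
B = 138.5·ln(49.67 − 10) − 305.0 = 138.5·ln 39.67 − 305.0 = 138.5·3.6806 − 305.0 = 204.762.
Rounded: (255, 227, 205).
In hex: #FFE3CD.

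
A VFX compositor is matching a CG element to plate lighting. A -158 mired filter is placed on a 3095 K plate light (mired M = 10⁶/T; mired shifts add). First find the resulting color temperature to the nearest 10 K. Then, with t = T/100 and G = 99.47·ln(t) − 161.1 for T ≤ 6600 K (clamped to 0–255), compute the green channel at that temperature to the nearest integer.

M_in = 10⁶/3095 = 323.10; M_out = 323.10 + (-158) = 165.10.
T_out = 10⁶/165.10 = 6056.9 K → 6060 K; t = 60.6.
G = 99.47·ln 60.6 − 161.1 = 99.47·4.1043 − 161.1 = 247.154.
Rounded: 247.

247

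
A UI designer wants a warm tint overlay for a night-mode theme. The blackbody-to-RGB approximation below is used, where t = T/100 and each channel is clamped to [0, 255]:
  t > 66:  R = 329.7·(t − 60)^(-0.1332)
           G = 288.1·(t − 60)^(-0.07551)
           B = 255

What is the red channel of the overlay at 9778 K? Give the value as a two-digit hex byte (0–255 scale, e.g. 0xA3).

t = 9778/100 = 97.78; the t > 66 branch applies.
R = 329.7·(97.78 − 60)^(-0.1332) = 329.7·37.78^(-0.1332) = 329.7·0.61647 = 203.249.
Rounded: 203; in hex, 0xCB.

0xCB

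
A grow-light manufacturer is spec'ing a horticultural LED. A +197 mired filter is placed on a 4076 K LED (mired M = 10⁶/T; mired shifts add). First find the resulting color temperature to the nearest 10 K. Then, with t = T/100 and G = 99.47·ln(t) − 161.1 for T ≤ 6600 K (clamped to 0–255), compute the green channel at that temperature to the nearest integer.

M_in = 10⁶/4076 = 245.34; M_out = 245.34 + (+197) = 442.34.
T_out = 10⁶/442.34 = 2260.7 K → 2260 K; t = 22.6.
G = 99.47·ln 22.6 − 161.1 = 99.47·3.1179 − 161.1 = 149.042.
Rounded: 149.

149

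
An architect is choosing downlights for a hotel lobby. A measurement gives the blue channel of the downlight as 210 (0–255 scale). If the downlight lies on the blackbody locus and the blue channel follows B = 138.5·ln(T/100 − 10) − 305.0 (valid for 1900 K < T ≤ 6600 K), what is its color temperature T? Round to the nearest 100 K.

5100 K

ln(t − 10) = (210 + 305.0) / 138.5 = 3.7184.
t − 10 = e^3.7184 = 41.199, so t = 51.199.
T = 100·t = 5120 K → 5100 K to the nearest 100 K.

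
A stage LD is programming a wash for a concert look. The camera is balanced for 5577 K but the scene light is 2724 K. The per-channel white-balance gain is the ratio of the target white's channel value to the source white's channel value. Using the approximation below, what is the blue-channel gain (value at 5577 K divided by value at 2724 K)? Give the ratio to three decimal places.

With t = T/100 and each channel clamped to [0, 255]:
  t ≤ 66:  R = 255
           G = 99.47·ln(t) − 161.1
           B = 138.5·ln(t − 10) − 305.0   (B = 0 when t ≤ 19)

At 2724 K (t = 27.24):
  B = 138.5·ln(27.24 − 10) − 305.0 = 138.5·ln 17.24 − 305.0 = 138.5·2.8472 − 305.0 = 89.342.
At 5577 K (t = 55.77):
  B = 138.5·ln(55.77 − 10) − 305.0 = 138.5·ln 45.77 − 305.0 = 138.5·3.8236 − 305.0 = 224.573.
Gain = 224.573 / 89.342 = 2.5136 → 2.514.

2.514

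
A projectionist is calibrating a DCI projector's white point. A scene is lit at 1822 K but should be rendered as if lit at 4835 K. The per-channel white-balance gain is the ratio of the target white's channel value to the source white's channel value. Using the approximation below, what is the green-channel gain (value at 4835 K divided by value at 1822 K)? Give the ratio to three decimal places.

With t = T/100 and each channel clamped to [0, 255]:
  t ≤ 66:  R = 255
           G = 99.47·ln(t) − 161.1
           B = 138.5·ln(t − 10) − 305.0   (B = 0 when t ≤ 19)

At 1822 K (t = 18.22):
  G = 99.47·ln 18.22 − 161.1 = 99.47·2.9025 − 161.1 = 127.614.
At 4835 K (t = 48.35):
  G = 99.47·ln 48.35 − 161.1 = 99.47·3.8785 − 161.1 = 224.691.
Gain = 224.691 / 127.614 = 1.7607 → 1.761.

1.761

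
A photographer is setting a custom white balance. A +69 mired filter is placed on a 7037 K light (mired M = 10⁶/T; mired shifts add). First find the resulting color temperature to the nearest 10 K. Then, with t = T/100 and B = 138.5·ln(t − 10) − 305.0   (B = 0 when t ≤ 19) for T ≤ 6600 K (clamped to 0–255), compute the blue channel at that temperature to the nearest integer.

M_in = 10⁶/7037 = 142.11; M_out = 142.11 + (+69) = 211.11.
T_out = 10⁶/211.11 = 4737.0 K → 4740 K; t = 47.4.
B = 138.5·ln(47.4 − 10) − 305.0 = 138.5·ln 37.4 − 305.0 = 138.5·3.6217 − 305.0 = 196.601.
Rounded: 197.

197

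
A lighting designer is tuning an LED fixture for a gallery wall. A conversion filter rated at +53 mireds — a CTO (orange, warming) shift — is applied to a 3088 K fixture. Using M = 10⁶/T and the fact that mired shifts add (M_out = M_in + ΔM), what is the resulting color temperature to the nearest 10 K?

2650 K

M_in = 10⁶/3088 = 323.83 mireds.
M_out = 323.83 + (+53) = 376.83 mireds.
T_out = 10⁶/376.83 = 2653.7 K → 2650 K.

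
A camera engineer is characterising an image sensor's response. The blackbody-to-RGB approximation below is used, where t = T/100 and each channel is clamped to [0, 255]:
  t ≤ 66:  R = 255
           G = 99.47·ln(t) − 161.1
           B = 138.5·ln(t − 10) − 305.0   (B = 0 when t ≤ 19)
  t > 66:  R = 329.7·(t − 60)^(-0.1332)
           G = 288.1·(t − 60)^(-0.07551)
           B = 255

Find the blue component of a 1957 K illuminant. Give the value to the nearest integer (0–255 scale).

t = 1957/100 = 19.57; the t ≤ 66 branch applies.
B = 138.5·ln(19.57 − 10) − 305.0 = 138.5·ln 9.57 − 305.0 = 138.5·2.2586 − 305.0 = 7.821.
Rounded: 8.

8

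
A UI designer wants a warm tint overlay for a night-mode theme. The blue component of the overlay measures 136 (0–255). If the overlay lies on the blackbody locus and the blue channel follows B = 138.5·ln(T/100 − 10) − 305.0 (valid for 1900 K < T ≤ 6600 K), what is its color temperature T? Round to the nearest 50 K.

ln(t − 10) = (136 + 305.0) / 138.5 = 3.1841.
t − 10 = e^3.1841 = 24.146, so t = 34.146.
T = 100·t = 3415 K → 3400 K to the nearest 50 K.

3400 K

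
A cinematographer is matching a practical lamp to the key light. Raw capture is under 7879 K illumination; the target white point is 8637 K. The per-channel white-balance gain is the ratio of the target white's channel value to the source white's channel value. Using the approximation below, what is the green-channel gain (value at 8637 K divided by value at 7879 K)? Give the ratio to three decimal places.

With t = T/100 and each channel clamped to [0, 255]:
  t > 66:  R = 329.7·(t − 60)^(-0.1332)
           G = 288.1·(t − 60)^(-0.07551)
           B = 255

At 7879 K (t = 78.79):
  G = 288.1·(78.79 − 60)^(-0.07551) = 288.1·18.79^(-0.07551) = 288.1·0.80132 = 230.860.
At 8637 K (t = 86.37):
  G = 288.1·(86.37 − 60)^(-0.07551) = 288.1·26.37^(-0.07551) = 288.1·0.78107 = 225.027.
Gain = 225.027 / 230.860 = 0.9747 → 0.975.

0.975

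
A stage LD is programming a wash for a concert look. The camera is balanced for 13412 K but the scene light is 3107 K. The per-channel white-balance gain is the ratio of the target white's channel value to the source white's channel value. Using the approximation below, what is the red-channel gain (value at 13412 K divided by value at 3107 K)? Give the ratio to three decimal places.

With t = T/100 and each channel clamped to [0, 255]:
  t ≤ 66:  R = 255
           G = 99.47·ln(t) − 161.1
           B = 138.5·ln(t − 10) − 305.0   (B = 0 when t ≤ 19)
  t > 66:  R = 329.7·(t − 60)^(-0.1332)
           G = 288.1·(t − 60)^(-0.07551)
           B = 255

0.729

At 3107 K (t = 31.07):
  R = 255 by definition for t ≤ 66.
At 13412 K (t = 134.12):
  R = 329.7·(134.12 − 60)^(-0.1332) = 329.7·74.12^(-0.1332) = 329.7·0.56354 = 185.799.
Gain = 185.799 / 255.000 = 0.7286 → 0.729.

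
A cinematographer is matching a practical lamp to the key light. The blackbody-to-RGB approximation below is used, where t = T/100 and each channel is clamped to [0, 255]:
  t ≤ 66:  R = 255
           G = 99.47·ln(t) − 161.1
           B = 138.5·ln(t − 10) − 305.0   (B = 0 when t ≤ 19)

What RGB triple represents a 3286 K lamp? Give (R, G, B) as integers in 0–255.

t = 3286/100 = 32.86; the t ≤ 66 branch applies.
R = 255 by definition for t ≤ 66.
G = 99.47·ln 32.86 − 161.1 = 99.47·3.4923 − 161.1 = 186.275.
B = 138.5·ln(32.86 − 10) − 305.0 = 138.5·ln 22.86 − 305.0 = 138.5·3.1294 − 305.0 = 128.420.
Rounded: (255, 186, 128).

(255, 186, 128)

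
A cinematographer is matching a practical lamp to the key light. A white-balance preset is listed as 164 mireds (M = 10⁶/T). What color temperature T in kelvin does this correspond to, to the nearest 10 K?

6100 K

T = 10⁶ / 164 = 6097.56 K → 6100 K.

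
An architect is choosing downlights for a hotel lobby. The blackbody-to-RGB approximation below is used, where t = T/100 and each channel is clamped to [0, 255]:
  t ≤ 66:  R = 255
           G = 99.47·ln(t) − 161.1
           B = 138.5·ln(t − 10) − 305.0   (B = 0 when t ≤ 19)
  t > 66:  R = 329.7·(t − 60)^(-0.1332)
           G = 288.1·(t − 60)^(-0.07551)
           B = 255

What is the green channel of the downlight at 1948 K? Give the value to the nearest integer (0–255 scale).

134

t = 1948/100 = 19.48; the t ≤ 66 branch applies.
G = 99.47·ln 19.48 − 161.1 = 99.47·2.9694 − 161.1 = 134.265.
Rounded: 134.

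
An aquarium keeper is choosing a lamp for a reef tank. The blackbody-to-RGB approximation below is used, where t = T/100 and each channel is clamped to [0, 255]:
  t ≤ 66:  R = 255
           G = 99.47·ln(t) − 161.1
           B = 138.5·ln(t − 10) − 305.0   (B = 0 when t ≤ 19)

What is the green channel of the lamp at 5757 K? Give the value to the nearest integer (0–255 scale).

242

t = 5757/100 = 57.57; the t ≤ 66 branch applies.
G = 99.47·ln 57.57 − 161.1 = 99.47·4.0530 − 161.1 = 242.052.
Rounded: 242.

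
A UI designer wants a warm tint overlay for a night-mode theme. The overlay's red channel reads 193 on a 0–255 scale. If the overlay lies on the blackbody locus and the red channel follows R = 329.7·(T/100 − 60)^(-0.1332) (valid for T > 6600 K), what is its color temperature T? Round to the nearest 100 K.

(t − 60)^(-0.1332) = 193/329.7 = 0.58538.
t − 60 = 0.58538^(1/-0.1332) = 0.58538^(-7.508) = 55.713, so t = 115.713.
T = 100·t = 11571 K → 11600 K to the nearest 100 K.

11600 K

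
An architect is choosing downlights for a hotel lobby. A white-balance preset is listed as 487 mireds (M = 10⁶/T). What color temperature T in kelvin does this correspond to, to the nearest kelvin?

2053 K

T = 10⁶ / 487 = 2053.39 K → 2053 K.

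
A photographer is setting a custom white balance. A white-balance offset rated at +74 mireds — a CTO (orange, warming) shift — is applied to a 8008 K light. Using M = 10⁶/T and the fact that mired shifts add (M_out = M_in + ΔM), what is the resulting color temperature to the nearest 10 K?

M_in = 10⁶/8008 = 124.88 mireds.
M_out = 124.88 + (+74) = 198.88 mireds.
T_out = 10⁶/198.88 = 5028.3 K → 5030 K.

5030 K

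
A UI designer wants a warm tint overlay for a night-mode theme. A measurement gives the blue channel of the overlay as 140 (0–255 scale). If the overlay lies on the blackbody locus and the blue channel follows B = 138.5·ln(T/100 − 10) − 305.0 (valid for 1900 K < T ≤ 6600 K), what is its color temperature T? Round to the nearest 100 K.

3500 K

ln(t − 10) = (140 + 305.0) / 138.5 = 3.2130.
t − 10 = e^3.2130 = 24.853, so t = 34.853.
T = 100·t = 3485 K → 3500 K to the nearest 100 K.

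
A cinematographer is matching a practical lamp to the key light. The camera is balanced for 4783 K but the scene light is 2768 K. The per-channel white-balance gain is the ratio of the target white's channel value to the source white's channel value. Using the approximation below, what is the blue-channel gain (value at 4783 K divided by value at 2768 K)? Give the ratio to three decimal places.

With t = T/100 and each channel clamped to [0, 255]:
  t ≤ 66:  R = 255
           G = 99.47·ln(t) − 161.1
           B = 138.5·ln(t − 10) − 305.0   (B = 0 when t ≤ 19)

2.135

At 2768 K (t = 27.68):
  B = 138.5·ln(27.68 − 10) − 305.0 = 138.5·ln 17.68 − 305.0 = 138.5·2.8724 − 305.0 = 92.832.
At 4783 K (t = 47.83):
  B = 138.5·ln(47.83 − 10) − 305.0 = 138.5·ln 37.83 − 305.0 = 138.5·3.6331 − 305.0 = 198.185.
Gain = 198.185 / 92.832 = 2.1349 → 2.135.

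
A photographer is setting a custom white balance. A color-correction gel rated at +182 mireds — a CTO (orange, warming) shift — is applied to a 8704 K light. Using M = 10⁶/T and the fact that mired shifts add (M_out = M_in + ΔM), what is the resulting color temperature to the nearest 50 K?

M_in = 10⁶/8704 = 114.89 mireds.
M_out = 114.89 + (+182) = 296.89 mireds.
T_out = 10⁶/296.89 = 3368.3 K → 3350 K.

3350 K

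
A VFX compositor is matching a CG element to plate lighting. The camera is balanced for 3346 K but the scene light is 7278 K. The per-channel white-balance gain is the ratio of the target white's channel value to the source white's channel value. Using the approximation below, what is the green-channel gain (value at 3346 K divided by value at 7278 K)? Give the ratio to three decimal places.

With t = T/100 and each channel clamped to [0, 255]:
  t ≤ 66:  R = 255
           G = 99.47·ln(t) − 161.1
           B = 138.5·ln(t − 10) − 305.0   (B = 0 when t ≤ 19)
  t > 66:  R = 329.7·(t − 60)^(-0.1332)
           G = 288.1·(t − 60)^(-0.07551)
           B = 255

0.791

At 7278 K (t = 72.78):
  G = 288.1·(72.78 − 60)^(-0.07551) = 288.1·12.78^(-0.07551) = 288.1·0.82498 = 237.678.
At 3346 K (t = 33.46):
  G = 99.47·ln 33.46 − 161.1 = 99.47·3.5104 − 161.1 = 188.075.
Gain = 188.075 / 237.678 = 0.7913 → 0.791.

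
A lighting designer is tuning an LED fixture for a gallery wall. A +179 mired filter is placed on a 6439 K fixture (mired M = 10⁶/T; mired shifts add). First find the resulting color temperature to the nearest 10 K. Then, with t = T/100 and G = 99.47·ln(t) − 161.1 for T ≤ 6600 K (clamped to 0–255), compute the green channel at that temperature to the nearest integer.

M_in = 10⁶/6439 = 155.30; M_out = 155.30 + (+179) = 334.30.
T_out = 10⁶/334.30 = 2991.3 K → 2990 K; t = 29.9.
G = 99.47·ln 29.9 − 161.1 = 99.47·3.3979 − 161.1 = 176.885.
Rounded: 177.

177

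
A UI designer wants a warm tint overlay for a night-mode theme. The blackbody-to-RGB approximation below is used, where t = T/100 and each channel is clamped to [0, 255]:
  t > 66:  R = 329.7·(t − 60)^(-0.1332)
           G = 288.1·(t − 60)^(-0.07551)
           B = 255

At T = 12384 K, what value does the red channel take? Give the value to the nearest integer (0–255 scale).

t = 12384/100 = 123.84; the t > 66 branch applies.
R = 329.7·(123.84 − 60)^(-0.1332) = 329.7·63.84^(-0.1332) = 329.7·0.57486 = 189.531.
Rounded: 190.

190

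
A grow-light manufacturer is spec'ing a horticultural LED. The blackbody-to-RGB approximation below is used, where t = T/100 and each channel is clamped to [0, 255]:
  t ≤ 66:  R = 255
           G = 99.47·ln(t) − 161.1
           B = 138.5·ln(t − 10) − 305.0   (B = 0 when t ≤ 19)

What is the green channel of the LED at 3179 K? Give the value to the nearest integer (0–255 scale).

t = 3179/100 = 31.79; the t ≤ 66 branch applies.
G = 99.47·ln 31.79 − 161.1 = 99.47·3.4592 − 161.1 = 182.982.
Rounded: 183.

183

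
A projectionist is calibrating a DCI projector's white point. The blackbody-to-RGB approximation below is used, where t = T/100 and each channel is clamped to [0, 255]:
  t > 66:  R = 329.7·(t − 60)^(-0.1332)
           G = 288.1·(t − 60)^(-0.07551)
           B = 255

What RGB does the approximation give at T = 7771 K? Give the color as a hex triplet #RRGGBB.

#E1E8FF

t = 7771/100 = 77.71; the t > 66 branch applies.
R = 329.7·(77.71 − 60)^(-0.1332) = 329.7·17.71^(-0.1332) = 329.7·0.68193 = 224.831.
G = 288.1·(77.71 − 60)^(-0.07551) = 288.1·17.71^(-0.07551) = 288.1·0.80491 = 231.894.
B = 255 by definition for t > 66.
Rounded: (225, 232, 255).
In hex: #E1E8FF.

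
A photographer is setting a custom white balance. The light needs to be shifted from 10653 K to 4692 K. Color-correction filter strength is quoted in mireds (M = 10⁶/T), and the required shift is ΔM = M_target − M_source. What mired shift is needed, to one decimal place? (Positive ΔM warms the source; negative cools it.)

+119.3 mireds

M_source = 10⁶/10653 = 93.870; M_target = 10⁶/4692 = 213.129.
ΔM = 213.129 − 93.870 = 119.258 → +119.3 mireds, a warming shift.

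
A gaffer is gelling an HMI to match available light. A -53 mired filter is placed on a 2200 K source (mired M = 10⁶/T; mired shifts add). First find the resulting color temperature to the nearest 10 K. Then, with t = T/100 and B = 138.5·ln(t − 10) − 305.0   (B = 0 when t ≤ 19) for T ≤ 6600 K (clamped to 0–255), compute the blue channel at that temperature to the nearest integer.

M_in = 10⁶/2200 = 454.55; M_out = 454.55 + (-53) = 401.55.
T_out = 10⁶/401.55 = 2490.4 K → 2490 K; t = 24.9.
B = 138.5·ln(24.9 − 10) − 305.0 = 138.5·ln 14.9 − 305.0 = 138.5·2.7014 − 305.0 = 69.139.
Rounded: 69.

69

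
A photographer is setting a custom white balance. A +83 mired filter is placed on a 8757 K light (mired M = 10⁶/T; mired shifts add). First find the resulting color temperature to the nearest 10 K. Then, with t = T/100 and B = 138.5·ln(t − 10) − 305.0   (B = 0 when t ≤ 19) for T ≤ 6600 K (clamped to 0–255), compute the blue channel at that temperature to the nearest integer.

M_in = 10⁶/8757 = 114.19; M_out = 114.19 + (+83) = 197.19.
T_out = 10⁶/197.19 = 5071.1 K → 5070 K; t = 50.7.
B = 138.5·ln(50.7 − 10) − 305.0 = 138.5·ln 40.7 − 305.0 = 138.5·3.7062 − 305.0 = 208.313.
Rounded: 208.

208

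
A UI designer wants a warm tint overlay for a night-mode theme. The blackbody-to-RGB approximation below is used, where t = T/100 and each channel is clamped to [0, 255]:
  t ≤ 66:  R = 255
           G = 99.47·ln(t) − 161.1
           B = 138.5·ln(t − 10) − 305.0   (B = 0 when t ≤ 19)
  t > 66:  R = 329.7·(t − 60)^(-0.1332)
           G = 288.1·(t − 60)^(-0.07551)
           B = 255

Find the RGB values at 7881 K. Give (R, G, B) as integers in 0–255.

(223, 231, 255)

t = 7881/100 = 78.81; the t > 66 branch applies.
R = 329.7·(78.81 − 60)^(-0.1332) = 329.7·18.81^(-0.1332) = 329.7·0.67647 = 223.034.
G = 288.1·(78.81 − 60)^(-0.07551) = 288.1·18.81^(-0.07551) = 288.1·0.80126 = 230.842.
B = 255 by definition for t > 66.
Rounded: (223, 231, 255).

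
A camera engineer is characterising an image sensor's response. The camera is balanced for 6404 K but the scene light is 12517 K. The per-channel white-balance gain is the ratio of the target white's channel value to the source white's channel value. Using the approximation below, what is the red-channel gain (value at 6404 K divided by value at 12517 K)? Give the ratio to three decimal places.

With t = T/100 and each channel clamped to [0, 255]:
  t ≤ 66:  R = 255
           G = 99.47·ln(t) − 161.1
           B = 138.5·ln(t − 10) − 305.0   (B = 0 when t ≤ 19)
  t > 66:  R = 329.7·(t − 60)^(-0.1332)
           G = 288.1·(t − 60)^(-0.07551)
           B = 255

At 12517 K (t = 125.17):
  R = 329.7·(125.17 − 60)^(-0.1332) = 329.7·65.17^(-0.1332) = 329.7·0.57328 = 189.011.
At 6404 K (t = 64.04):
  R = 255 by definition for t ≤ 66.
Gain = 255.000 / 189.011 = 1.3491 → 1.349.

1.349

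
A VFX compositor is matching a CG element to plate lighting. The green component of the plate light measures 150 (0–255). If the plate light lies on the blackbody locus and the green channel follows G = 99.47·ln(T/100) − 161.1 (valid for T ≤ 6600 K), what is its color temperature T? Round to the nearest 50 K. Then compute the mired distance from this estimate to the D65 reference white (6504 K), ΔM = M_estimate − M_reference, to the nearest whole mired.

+281 mireds

ln t = (150 + 161.1) / 99.47 = 3.1276.
t = e^3.1276 = 22.819.
T = 100·t = 2282 K → 2300 K to the nearest 50 K.
M_estimate = 10⁶/2300 = 434.78; M_reference = 10⁶/6504 = 153.75.
ΔM = 434.78 − 153.75 = 281.03 → +281 mireds.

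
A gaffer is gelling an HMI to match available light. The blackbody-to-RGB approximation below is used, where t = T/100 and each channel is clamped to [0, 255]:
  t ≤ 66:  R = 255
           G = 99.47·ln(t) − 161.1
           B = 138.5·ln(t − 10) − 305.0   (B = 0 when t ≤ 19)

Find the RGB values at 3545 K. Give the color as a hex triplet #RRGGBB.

#FFC28F

t = 3545/100 = 35.45; the t ≤ 66 branch applies.
R = 255 by definition for t ≤ 66.
G = 99.47·ln 35.45 − 161.1 = 99.47·3.5681 − 161.1 = 193.821.
B = 138.5·ln(35.45 − 10) − 305.0 = 138.5·ln 25.45 − 305.0 = 138.5·3.2367 − 305.0 = 143.285.
Rounded: (255, 194, 143).
In hex: #FFC28F.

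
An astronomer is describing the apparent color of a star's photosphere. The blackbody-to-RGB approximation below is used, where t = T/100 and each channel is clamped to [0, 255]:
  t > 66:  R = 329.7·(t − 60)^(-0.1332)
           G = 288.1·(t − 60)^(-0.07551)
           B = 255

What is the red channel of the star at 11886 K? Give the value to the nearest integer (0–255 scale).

192

t = 11886/100 = 118.86; the t > 66 branch applies.
R = 329.7·(118.86 − 60)^(-0.1332) = 329.7·58.86^(-0.1332) = 329.7·0.58111 = 191.593.
Rounded: 192.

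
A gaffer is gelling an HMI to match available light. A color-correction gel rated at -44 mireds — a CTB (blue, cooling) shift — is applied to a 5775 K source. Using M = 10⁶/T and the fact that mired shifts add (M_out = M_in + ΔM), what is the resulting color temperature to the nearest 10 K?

M_in = 10⁶/5775 = 173.16 mireds.
M_out = 173.16 + (-44) = 129.16 mireds.
T_out = 10⁶/129.16 = 7742.3 K → 7740 K.

7740 K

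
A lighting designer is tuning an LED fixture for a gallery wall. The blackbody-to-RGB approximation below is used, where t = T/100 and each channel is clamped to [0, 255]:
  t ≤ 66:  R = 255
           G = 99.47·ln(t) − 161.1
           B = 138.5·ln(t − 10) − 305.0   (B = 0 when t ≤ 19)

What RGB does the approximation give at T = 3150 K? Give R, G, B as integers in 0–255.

R=255, G=182, B=120

t = 3150/100 = 31.5; the t ≤ 66 branch applies.
R = 255 by definition for t ≤ 66.
G = 99.47·ln 31.5 − 161.1 = 99.47·3.4500 − 161.1 = 182.070.
B = 138.5·ln(31.5 − 10) − 305.0 = 138.5·ln 21.5 − 305.0 = 138.5·3.0681 − 305.0 = 119.925.
Rounded: (255, 182, 120).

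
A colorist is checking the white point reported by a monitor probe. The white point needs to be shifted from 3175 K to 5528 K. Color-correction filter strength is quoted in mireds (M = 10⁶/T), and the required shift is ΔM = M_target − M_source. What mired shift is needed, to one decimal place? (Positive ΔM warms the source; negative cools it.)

-134.1 mireds

M_source = 10⁶/3175 = 314.961; M_target = 10⁶/5528 = 180.897.
ΔM = 180.897 − 314.961 = -134.063 → -134.1 mireds, a cooling shift.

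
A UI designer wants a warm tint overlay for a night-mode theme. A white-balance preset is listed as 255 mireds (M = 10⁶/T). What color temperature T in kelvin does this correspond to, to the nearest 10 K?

3920 K

T = 10⁶ / 255 = 3921.57 K → 3920 K.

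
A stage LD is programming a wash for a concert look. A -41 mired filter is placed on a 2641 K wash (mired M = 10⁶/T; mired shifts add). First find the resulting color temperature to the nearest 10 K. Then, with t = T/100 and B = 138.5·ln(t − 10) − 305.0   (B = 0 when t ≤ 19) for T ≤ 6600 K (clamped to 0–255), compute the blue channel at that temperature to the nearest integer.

M_in = 10⁶/2641 = 378.64; M_out = 378.64 + (-41) = 337.64.
T_out = 10⁶/337.64 = 2961.7 K → 2960 K; t = 29.6.
B = 138.5·ln(29.6 − 10) − 305.0 = 138.5·ln 19.6 − 305.0 = 138.5·2.9755 − 305.0 = 107.111.
Rounded: 107.

107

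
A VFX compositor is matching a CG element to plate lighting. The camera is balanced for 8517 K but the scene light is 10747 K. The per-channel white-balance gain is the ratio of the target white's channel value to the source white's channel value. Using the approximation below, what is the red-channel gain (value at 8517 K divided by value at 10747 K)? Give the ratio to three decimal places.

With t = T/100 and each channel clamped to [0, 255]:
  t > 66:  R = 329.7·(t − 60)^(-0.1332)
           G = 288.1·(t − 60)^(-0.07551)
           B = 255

At 10747 K (t = 107.47):
  R = 329.7·(107.47 − 60)^(-0.1332) = 329.7·47.47^(-0.1332) = 329.7·0.59800 = 197.160.
At 8517 K (t = 85.17):
  R = 329.7·(85.17 − 60)^(-0.1332) = 329.7·25.17^(-0.1332) = 329.7·0.65073 = 214.546.
Gain = 214.546 / 197.160 = 1.0882 → 1.088.

1.088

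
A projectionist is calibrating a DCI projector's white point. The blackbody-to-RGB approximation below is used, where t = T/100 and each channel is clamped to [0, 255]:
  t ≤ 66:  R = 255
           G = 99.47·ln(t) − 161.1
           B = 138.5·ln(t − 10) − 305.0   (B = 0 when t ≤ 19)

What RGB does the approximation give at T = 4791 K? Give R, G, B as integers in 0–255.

R=255, G=224, B=198

t = 4791/100 = 47.91; the t ≤ 66 branch applies.
R = 255 by definition for t ≤ 66.
G = 99.47·ln 47.91 − 161.1 = 99.47·3.8693 − 161.1 = 223.782.
B = 138.5·ln(47.91 − 10) − 305.0 = 138.5·ln 37.91 − 305.0 = 138.5·3.6352 − 305.0 = 198.477.
Rounded: (255, 224, 198).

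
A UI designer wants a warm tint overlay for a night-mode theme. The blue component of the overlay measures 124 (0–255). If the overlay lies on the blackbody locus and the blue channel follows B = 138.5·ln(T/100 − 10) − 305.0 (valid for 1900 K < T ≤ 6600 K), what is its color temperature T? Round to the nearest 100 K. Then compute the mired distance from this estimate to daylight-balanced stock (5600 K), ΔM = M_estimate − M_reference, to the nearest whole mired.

ln(t − 10) = (124 + 305.0) / 138.5 = 3.0975.
t − 10 = e^3.0975 = 22.142, so t = 32.142.
T = 100·t = 3214 K → 3200 K to the nearest 100 K.
M_estimate = 10⁶/3200 = 312.50; M_reference = 10⁶/5600 = 178.57.
ΔM = 312.50 − 178.57 = 133.93 → +134 mireds.

+134 mireds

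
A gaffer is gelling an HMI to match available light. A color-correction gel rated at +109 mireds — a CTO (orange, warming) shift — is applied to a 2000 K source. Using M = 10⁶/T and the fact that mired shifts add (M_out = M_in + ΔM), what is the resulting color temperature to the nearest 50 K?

1650 K

M_in = 10⁶/2000 = 500.00 mireds.
M_out = 500.00 + (+109) = 609.00 mireds.
T_out = 10⁶/609.00 = 1642.0 K → 1650 K.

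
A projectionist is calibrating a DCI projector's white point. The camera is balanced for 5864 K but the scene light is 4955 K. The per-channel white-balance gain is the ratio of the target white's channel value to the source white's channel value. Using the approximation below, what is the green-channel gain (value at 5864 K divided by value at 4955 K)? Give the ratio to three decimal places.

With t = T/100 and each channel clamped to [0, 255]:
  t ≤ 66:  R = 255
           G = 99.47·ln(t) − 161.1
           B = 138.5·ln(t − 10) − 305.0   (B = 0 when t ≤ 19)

1.074

At 4955 K (t = 49.55):
  G = 99.47·ln 49.55 − 161.1 = 99.47·3.9030 − 161.1 = 227.130.
At 5864 K (t = 58.64):
  G = 99.47·ln 58.64 − 161.1 = 99.47·4.0714 − 161.1 = 243.884.
Gain = 243.884 / 227.130 = 1.0738 → 1.074.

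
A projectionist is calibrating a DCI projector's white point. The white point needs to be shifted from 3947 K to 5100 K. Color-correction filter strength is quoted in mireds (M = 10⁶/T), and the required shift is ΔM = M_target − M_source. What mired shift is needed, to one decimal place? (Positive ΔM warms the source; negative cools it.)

-57.3 mireds

M_source = 10⁶/3947 = 253.357; M_target = 10⁶/5100 = 196.078.
ΔM = 196.078 − 253.357 = -57.279 → -57.3 mireds, a cooling shift.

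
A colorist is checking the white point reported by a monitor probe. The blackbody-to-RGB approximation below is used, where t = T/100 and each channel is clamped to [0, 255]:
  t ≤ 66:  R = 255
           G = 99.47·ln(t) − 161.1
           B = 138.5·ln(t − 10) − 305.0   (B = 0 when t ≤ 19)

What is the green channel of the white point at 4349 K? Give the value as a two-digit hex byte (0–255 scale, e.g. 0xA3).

0xD6

t = 4349/100 = 43.49; the t ≤ 66 branch applies.
G = 99.47·ln 43.49 − 161.1 = 99.47·3.7725 − 161.1 = 214.154.
Rounded: 214; in hex, 0xD6.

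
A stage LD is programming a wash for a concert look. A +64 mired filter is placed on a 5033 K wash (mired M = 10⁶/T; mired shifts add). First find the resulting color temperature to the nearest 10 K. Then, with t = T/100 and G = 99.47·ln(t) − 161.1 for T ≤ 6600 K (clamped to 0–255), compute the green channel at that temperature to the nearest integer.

M_in = 10⁶/5033 = 198.69; M_out = 198.69 + (+64) = 262.69.
T_out = 10⁶/262.69 = 3806.8 K → 3810 K; t = 38.1.
G = 99.47·ln 38.1 − 161.1 = 99.47·3.6402 − 161.1 = 200.992.
Rounded: 201.

201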